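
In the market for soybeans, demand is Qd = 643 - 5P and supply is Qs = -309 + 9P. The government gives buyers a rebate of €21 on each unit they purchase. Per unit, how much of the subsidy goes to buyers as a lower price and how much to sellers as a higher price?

Buyers gain €13.5 per unit; sellers gain €7.5 per unit

Pre-subsidy: 643 - 5P = -309 + 9P gives P* = 68, Q* = 303.
With the rebate, buyers effectively pay Pb = Ps − 21, where Ps is the price sellers receive.
Demand in terms of Ps becomes Qd = 643 − 5(Ps − 21) = 748 - 5Ps. Setting this equal to supply: 748 - 5Ps = -309 + 9Ps, so Ps = 75.5.
Buyers pay Pb = 75.5 − 21 = 54.5; Q' = -309 + 9·75.5 = 370.5.
Buyers' price falls by P* − Pb = 68 − 54.5 = 13.5; sellers' price rises by Ps − P* = 75.5 − 68 = 7.5.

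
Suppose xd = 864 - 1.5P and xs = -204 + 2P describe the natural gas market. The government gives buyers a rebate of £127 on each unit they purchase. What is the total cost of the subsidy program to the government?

Pre-subsidy: 864 - 1.5P = -204 + 2P gives P* = 2136/7, x* = 2844/7.
With the rebate, buyers effectively pay Pb = Ps − 127, where Ps is the price sellers receive.
Demand in terms of Ps becomes xd = 864 − 1.5(Ps − 127) = 1054.5 - 1.5Ps. Setting this equal to supply: 1054.5 - 1.5Ps = -204 + 2Ps, so Ps = 2517/7.
Buyers pay Pb = 2517/7 − 127 = 1628/7; x' = -204 + 2·(2517/7) = 3606/7.
Government outlay = subsidy × quantity = 127 × 3606/7 = 457962/7.

Government cost = 457962/7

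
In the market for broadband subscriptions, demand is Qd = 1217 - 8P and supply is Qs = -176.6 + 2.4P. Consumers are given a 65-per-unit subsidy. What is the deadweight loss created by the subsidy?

Deadweight loss = 3900

Pre-subsidy: 1217 - 8P = -176.6 + 2.4P gives P* = 134, Q* = 145.
With the rebate, buyers effectively pay Pb = Ps − 65, where Ps is the price sellers receive.
Demand in terms of Ps becomes Qd = 1217 − 8(Ps − 65) = 1737 - 8Ps. Setting this equal to supply: 1737 - 8Ps = -176.6 + 2.4Ps, so Ps = 184.
Buyers pay Pb = 184 − 65 = 119; Q' = -176.6 + 2.4·184 = 265.
The subsidy expands output by 265 − 145 = 120 past the efficient level; on those units the gap between marginal cost and willingness to pay runs from 0 up to 65.
DWL = ½ × 65 × 120 = 3900.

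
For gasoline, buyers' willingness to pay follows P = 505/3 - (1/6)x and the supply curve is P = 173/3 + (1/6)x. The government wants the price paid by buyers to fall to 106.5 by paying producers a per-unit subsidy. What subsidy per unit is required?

At a buyer price of 106.5, quantity demanded is 1010 − 6·106.5 = 371.
Sellers supply 371 only when they receive Ps = 173/3 + (1/6)·371 = 119.5.
s = Ps − Pb = 119.5 − 106.5 = 13.

Required subsidy s = 13 per unit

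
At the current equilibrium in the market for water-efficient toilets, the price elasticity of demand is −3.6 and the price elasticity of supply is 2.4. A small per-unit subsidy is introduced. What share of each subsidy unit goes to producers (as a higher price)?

Producer share = 0.6

For a small subsidy around the equilibrium, the benefit split depends on the relative slopes, which at a point are proportional to the elasticities.
Buyer share = εs/(εs + |εd|) = 2.4/(2.4 + 3.6) = 0.4; seller share = |εd|/(εs + |εd|) = 0.6.
So producers capture 0.6 of the subsidy.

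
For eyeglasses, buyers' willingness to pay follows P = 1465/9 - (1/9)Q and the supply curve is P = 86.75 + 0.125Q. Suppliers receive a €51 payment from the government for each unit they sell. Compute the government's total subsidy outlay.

Pre-subsidy: 1465/9 - (1/9)Q = 86.75 + 0.125Q gives Q* = 322 and P* = 127.
With the subsidy, sellers receive Ps = Pb + 51 for each unit, where Pb is the price buyers pay.
On the curves, Pb = 1465/9 - (1/9)Q and Ps = 86.75 + 0.125Q; the wedge Ps − Pb = 51 gives 86.75 + 0.125Q − (1465/9 - (1/9)Q) = 51, so Q' = 538.
Then Pb = 1465/9 − (1/9)·538 = 103 and Ps = 86.75 + 0.125·538 = 154.
Government outlay = subsidy × quantity = 51 × 538 = 27438.

Government cost = €27438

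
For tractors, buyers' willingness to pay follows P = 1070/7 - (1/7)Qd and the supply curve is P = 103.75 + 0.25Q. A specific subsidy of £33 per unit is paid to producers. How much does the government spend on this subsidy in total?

Government cost = £6897

Pre-subsidy: 1070/7 - (1/7)Q = 103.75 + 0.25Q gives Q* = 125 and P* = 135.
With the subsidy, sellers receive Ps = Pb + 33 for each unit, where Pb is the price buyers pay.
On the curves, Pb = 1070/7 - (1/7)Q and Ps = 103.75 + 0.25Q; the wedge Ps − Pb = 33 gives 103.75 + 0.25Q − (1070/7 - (1/7)Q) = 33, so Q' = 209.
Then Pb = 1070/7 − (1/7)·209 = 123 and Ps = 103.75 + 0.25·209 = 156.
Government outlay = subsidy × quantity = 33 × 209 = 6897.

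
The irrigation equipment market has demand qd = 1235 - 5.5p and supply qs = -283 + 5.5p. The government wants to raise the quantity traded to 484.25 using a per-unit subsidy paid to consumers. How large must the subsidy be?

Required subsidy s = 3 per unit

At q = 484.25, invert demand for the buyer price: pb = (1235 − 484.25)/5.5 = 136.5; invert supply for the seller price: ps = (484.25 − (-283))/5.5 = 139.5.
The subsidy must fill the gap: s = ps − pb = 139.5 − 136.5 = 3.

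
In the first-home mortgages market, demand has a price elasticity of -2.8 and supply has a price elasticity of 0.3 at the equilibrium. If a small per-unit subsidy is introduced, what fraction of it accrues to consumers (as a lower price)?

For a small subsidy around the equilibrium, the benefit split depends on the relative slopes, which at a point are proportional to the elasticities.
Buyer share = εs/(εs + |εd|) = 0.3/(0.3 + 2.8) = 3/31; seller share = |εd|/(εs + |εd|) = 28/31.

Consumer share = 3/31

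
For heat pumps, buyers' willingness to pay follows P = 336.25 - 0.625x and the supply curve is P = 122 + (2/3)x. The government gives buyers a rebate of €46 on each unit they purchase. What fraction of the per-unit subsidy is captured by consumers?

Pre-subsidy: 336.25 - 0.625x = 122 + (2/3)x gives x* = 5142/31 and P* = 7210/31.
With the rebate, buyers effectively pay Pb = Ps − 46, where Ps is the price sellers receive.
On the curves, Pb = 336.25 - 0.625x and Ps = 122 + (2/3)x; the wedge Ps − Pb = 46 gives 122 + (2/3)x − (336.25 - 0.625x) = 46, so x' = 6246/31.
Then Pb = 336.25 − 0.625·(6246/31) = 6520/31 and Ps = 122 + (2/3)·(6246/31) = 7946/31.
Buyers' price falls by P* − Pb = 7210/31 − 6520/31 = 690/31; sellers' price rises by Ps − P* = 7946/31 − 7210/31 = 736/31.
So consumers capture (690/31)/46 = 15/31 of each unit of subsidy.

Consumer share = 15/31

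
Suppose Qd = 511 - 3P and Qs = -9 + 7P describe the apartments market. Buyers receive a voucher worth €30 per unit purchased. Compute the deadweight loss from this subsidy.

Deadweight loss = €945

Pre-subsidy: 511 - 3P = -9 + 7P gives P* = 52, Q* = 355.
With the rebate, buyers effectively pay Pb = Ps − 30, where Ps is the price sellers receive.
Demand in terms of Ps becomes Qd = 511 − 3(Ps − 30) = 601 - 3Ps. Setting this equal to supply: 601 - 3Ps = -9 + 7Ps, so Ps = 61.
Buyers pay Pb = 61 − 30 = 31; Q' = -9 + 7·61 = 418.
The subsidy expands output by 418 − 355 = 63 past the efficient level; on those units the gap between marginal cost and willingness to pay runs from 0 up to 30.
DWL = ½ × 30 × 63 = 945.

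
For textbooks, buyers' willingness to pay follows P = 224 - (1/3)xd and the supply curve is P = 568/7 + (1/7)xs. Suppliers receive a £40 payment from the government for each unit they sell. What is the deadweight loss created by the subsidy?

Deadweight loss = £1680

Pre-subsidy: 224 - (1/3)x = 568/7 + (1/7)x gives x* = 300 and P* = 124.
With the subsidy, sellers receive Ps = Pb + 40 for each unit, where Pb is the price buyers pay.
On the curves, Pb = 224 - (1/3)x and Ps = 568/7 + (1/7)x; the wedge Ps − Pb = 40 gives 568/7 + (1/7)x − (224 - (1/3)x) = 40, so x' = 384.
Then Pb = 224 − (1/3)·384 = 96 and Ps = 568/7 + (1/7)·384 = 136.
The subsidy expands output by 384 − 300 = 84 past the efficient level; on those units the gap between marginal cost and willingness to pay runs from 0 up to 40.
DWL = ½ × 40 × 84 = 1680.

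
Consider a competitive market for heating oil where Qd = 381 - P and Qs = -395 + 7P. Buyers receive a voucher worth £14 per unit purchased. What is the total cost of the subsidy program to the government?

Pre-subsidy: 381 - P = -395 + 7P gives P* = 97, Q* = 284.
With the rebate, buyers effectively pay Pb = Ps − 14, where Ps is the price sellers receive.
Demand in terms of Ps becomes Qd = 381 − 1(Ps − 14) = 395 - Ps. Setting this equal to supply: 395 - Ps = -395 + 7Ps, so Ps = 98.75.
Buyers pay Pb = 98.75 − 14 = 84.75; Q' = -395 + 7·98.75 = 296.25.
Government outlay = subsidy × quantity = 14 × 296.25 = 4147.5.

Government cost = £4147.5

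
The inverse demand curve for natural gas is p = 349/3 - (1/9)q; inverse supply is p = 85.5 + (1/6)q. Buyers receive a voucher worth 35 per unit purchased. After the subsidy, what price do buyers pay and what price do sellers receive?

Buyers pay 90; sellers receive 125

Pre-subsidy: 349/3 - (1/9)q = 85.5 + (1/6)q gives q* = 111 and p* = 104.
With the rebate, buyers effectively pay pb = ps − 35, where ps is the price sellers receive.
On the curves, pb = 349/3 - (1/9)q and ps = 85.5 + (1/6)q; the wedge ps − pb = 35 gives 85.5 + (1/6)q − (349/3 - (1/9)q) = 35, so q' = 237.
Then pb = 349/3 − (1/9)·237 = 90 and ps = 85.5 + (1/6)·237 = 125.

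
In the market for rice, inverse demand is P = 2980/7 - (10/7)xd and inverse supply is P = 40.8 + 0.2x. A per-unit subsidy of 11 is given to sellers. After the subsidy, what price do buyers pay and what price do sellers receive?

Pre-subsidy: 2980/7 - (10/7)x = 40.8 + 0.2x gives x* = 13472/57 and P* = 5020/57.
With the subsidy, sellers receive Ps = Pb + 11 for each unit, where Pb is the price buyers pay.
On the curves, Pb = 2980/7 - (10/7)x and Ps = 40.8 + 0.2x; the wedge Ps − Pb = 11 gives 40.8 + 0.2x − (2980/7 - (10/7)x) = 11, so x' = 4619/19.
Then Pb = 2980/7 − (10/7)·(4619/19) = 1490/19 and Ps = 40.8 + 0.2·(4619/19) = 1699/19.

Buyers pay 1490/19; sellers receive 1699/19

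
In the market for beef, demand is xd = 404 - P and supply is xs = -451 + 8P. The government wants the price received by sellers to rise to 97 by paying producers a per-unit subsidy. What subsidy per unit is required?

Required subsidy s = 18 per unit

At a seller price of 97, quantity supplied is -451 + 8·97 = 325.
Buyers absorb 325 only when they pay Pb with 404 − 1·Pb = 325, i.e. Pb = 79.
s = Ps − Pb = 97 − 79 = 18.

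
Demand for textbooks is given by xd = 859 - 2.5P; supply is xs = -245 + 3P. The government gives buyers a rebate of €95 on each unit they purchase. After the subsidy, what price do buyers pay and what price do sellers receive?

Pre-subsidy: 859 - 2.5P = -245 + 3P gives P* = 2208/11, x* = 3929/11.
With the rebate, buyers effectively pay Pb = Ps − 95, where Ps is the price sellers receive.
Demand in terms of Ps becomes xd = 859 − 2.5(Ps − 95) = 1096.5 - 2.5Ps. Setting this equal to supply: 1096.5 - 2.5Ps = -245 + 3Ps, so Ps = 2683/11.
Buyers pay Pb = 2683/11 − 95 = 1638/11; x' = -245 + 3·(2683/11) = 5354/11.

Buyers pay 1638/11; sellers receive 2683/11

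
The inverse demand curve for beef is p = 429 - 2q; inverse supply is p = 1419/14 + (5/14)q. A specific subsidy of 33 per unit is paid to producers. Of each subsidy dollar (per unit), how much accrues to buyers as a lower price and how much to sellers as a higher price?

Buyers gain 28 per unit; sellers gain 5 per unit

Pre-subsidy: 429 - 2q = 1419/14 + (5/14)q gives q* = 139 and p* = 151.
With the subsidy, sellers receive ps = pb + 33 for each unit, where pb is the price buyers pay.
On the curves, pb = 429 - 2q and ps = 1419/14 + (5/14)q; the wedge ps − pb = 33 gives 1419/14 + (5/14)q − (429 - 2q) = 33, so q' = 153.
Then pb = 429 − 2·153 = 123 and ps = 1419/14 + (5/14)·153 = 156.
Buyers' price falls by p* − pb = 151 − 123 = 28; sellers' price rises by ps − p* = 156 − 151 = 5.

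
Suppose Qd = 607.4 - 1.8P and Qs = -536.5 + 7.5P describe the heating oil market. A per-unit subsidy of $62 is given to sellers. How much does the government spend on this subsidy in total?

Pre-subsidy: 607.4 - 1.8P = -536.5 + 7.5P gives P* = 123, Q* = 386.
With the subsidy, sellers receive Ps = Pb + 62 for each unit, where Pb is the price buyers pay.
Supply in terms of Pb becomes Qs = -536.5 + 7.5(Pb + 62) = -71.5 + 7.5Pb. Setting this equal to demand: 607.4 - 1.8Pb = -71.5 + 7.5Pb, so Pb = 73.
Sellers receive Ps = 73 + 62 = 135; Q' = 607.4 − 1.8·73 = 476.
Government outlay = subsidy × quantity = 62 × 476 = 29512.

Government cost = $29512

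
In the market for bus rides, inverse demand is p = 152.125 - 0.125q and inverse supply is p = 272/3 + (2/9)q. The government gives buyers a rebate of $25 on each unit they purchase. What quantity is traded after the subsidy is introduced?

q' = 249

Pre-subsidy: 152.125 - 0.125q = 272/3 + (2/9)q gives q* = 177 and p* = 130.
With the rebate, buyers effectively pay pb = ps − 25, where ps is the price sellers receive.
On the curves, pb = 152.125 - 0.125q and ps = 272/3 + (2/9)q; the wedge ps − pb = 25 gives 272/3 + (2/9)q − (152.125 - 0.125q) = 25, so q' = 249.
Then pb = 152.125 − 0.125·249 = 121 and ps = 272/3 + (2/9)·249 = 146.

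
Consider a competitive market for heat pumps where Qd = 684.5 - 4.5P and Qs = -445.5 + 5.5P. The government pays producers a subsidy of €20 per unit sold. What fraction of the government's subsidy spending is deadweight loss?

DWL / government spending = 9/82

Pre-subsidy: 684.5 - 4.5P = -445.5 + 5.5P gives P* = 113, Q* = 176.
With the subsidy, sellers receive Ps = Pb + 20 for each unit, where Pb is the price buyers pay.
Supply in terms of Pb becomes Qs = -445.5 + 5.5(Pb + 20) = -335.5 + 5.5Pb. Setting this equal to demand: 684.5 - 4.5Pb = -335.5 + 5.5Pb, so Pb = 102.
Sellers receive Ps = 102 + 20 = 122; Q' = 684.5 − 4.5·102 = 225.5.
ΔCS = ½(176 + 225.5)(113 − 102) = 2208.25; ΔPS = ½(176 + 225.5)(122 − 113) = 1806.75.
Government spending = 20 × 225.5 = 4510.
DWL = ½ × 20 × (225.5 − 176) = 495; fraction = 495 / 4510 = 9/82.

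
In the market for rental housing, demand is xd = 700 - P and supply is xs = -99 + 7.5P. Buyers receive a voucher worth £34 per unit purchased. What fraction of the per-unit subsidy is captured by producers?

Pre-subsidy: 700 - P = -99 + 7.5P gives P* = 94, x* = 606.
With the rebate, buyers effectively pay Pb = Ps − 34, where Ps is the price sellers receive.
Demand in terms of Ps becomes xd = 700 − 1(Ps − 34) = 734 - Ps. Setting this equal to supply: 734 - Ps = -99 + 7.5Ps, so Ps = 98.
Buyers pay Pb = 98 − 34 = 64; x' = -99 + 7.5·98 = 636.
Buyers' price falls by P* − Pb = 94 − 64 = 30; sellers' price rises by Ps − P* = 98 − 94 = 4.
So producers capture 4/34 = 2/17 of each unit of subsidy.

Producer share = 2/17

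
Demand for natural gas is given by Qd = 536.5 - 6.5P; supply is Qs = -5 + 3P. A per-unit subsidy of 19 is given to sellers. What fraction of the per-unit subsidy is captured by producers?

Pre-subsidy: 536.5 - 6.5P = -5 + 3P gives P* = 57, Q* = 166.
With the subsidy, sellers receive Ps = Pb + 19 for each unit, where Pb is the price buyers pay.
Supply in terms of Pb becomes Qs = -5 + 3(Pb + 19) = 52 + 3Pb. Setting this equal to demand: 536.5 - 6.5Pb = 52 + 3Pb, so Pb = 51.
Sellers receive Ps = 51 + 19 = 70; Q' = 536.5 − 6.5·51 = 205.
Buyers' price falls by P* − Pb = 57 − 51 = 6; sellers' price rises by Ps − P* = 70 − 57 = 13.
So producers capture 13/19 = 13/19 of each unit of subsidy.

Producer share = 13/19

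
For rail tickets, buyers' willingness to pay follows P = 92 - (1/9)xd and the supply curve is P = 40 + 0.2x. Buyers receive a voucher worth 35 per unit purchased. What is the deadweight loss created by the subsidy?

Deadweight loss = 1968.75

Pre-subsidy: 92 - (1/9)x = 40 + 0.2x gives x* = 1170/7 and P* = 514/7.
With the rebate, buyers effectively pay Pb = Ps − 35, where Ps is the price sellers receive.
On the curves, Pb = 92 - (1/9)x and Ps = 40 + 0.2x; the wedge Ps − Pb = 35 gives 40 + 0.2x − (92 - (1/9)x) = 35, so x' = 3915/14.
Then Pb = 92 − (1/9)·(3915/14) = 853/14 and Ps = 40 + 0.2·(3915/14) = 1343/14.
The subsidy expands output by 3915/14 − 1170/7 = 112.5 past the efficient level; on those units the gap between marginal cost and willingness to pay runs from 0 up to 35.
DWL = ½ × 35 × 112.5 = 1968.75.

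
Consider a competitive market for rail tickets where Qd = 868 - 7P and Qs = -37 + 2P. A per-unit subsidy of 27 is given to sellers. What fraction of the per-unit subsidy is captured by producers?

Pre-subsidy: 868 - 7P = -37 + 2P gives P* = 905/9, Q* = 1477/9.
With the subsidy, sellers receive Ps = Pb + 27 for each unit, where Pb is the price buyers pay.
Supply in terms of Pb becomes Qs = -37 + 2(Pb + 27) = 17 + 2Pb. Setting this equal to demand: 868 - 7Pb = 17 + 2Pb, so Pb = 851/9.
Sellers receive Ps = 851/9 + 27 = 1094/9; Q' = 868 − 7·(851/9) = 1855/9.
Buyers' price falls by P* − Pb = 905/9 − 851/9 = 6; sellers' price rises by Ps − P* = 1094/9 − 905/9 = 21.
So producers capture 21/27 = 7/9 of each unit of subsidy.

Producer share = 7/9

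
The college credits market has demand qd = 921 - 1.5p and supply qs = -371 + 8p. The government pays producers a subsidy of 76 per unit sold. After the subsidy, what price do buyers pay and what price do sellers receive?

Pre-subsidy: 921 - 1.5p = -371 + 8p gives p* = 136, q* = 717.
With the subsidy, sellers receive ps = pb + 76 for each unit, where pb is the price buyers pay.
Supply in terms of pb becomes qs = -371 + 8(pb + 76) = 237 + 8pb. Setting this equal to demand: 921 - 1.5pb = 237 + 8pb, so pb = 72.
Sellers receive ps = 72 + 76 = 148; q' = 921 − 1.5·72 = 813.

Buyers pay 72; sellers receive 148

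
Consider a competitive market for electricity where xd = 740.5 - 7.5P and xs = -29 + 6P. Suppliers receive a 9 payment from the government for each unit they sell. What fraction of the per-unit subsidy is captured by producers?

Producer share = 5/9

Pre-subsidy: 740.5 - 7.5P = -29 + 6P gives P* = 57, x* = 313.
With the subsidy, sellers receive Ps = Pb + 9 for each unit, where Pb is the price buyers pay.
Supply in terms of Pb becomes xs = -29 + 6(Pb + 9) = 25 + 6Pb. Setting this equal to demand: 740.5 - 7.5Pb = 25 + 6Pb, so Pb = 53.
Sellers receive Ps = 53 + 9 = 62; x' = 740.5 − 7.5·53 = 343.
Buyers' price falls by P* − Pb = 57 − 53 = 4; sellers' price rises by Ps − P* = 62 − 57 = 5.
So producers capture 5/9 = 5/9 of each unit of subsidy.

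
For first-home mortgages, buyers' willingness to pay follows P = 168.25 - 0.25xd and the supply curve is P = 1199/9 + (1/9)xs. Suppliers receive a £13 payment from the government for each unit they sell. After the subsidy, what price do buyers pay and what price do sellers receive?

Pre-subsidy: 168.25 - 0.25x = 1199/9 + (1/9)x gives x* = 97 and P* = 144.
With the subsidy, sellers receive Ps = Pb + 13 for each unit, where Pb is the price buyers pay.
On the curves, Pb = 168.25 - 0.25x and Ps = 1199/9 + (1/9)x; the wedge Ps − Pb = 13 gives 1199/9 + (1/9)x − (168.25 - 0.25x) = 13, so x' = 133.
Then Pb = 168.25 − 0.25·133 = 135 and Ps = 1199/9 + (1/9)·133 = 148.

Buyers pay £135; sellers receive £148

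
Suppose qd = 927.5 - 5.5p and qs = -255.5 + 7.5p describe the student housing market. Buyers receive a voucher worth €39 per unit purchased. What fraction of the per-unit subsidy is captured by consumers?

Pre-subsidy: 927.5 - 5.5p = -255.5 + 7.5p gives p* = 91, q* = 427.
With the rebate, buyers effectively pay pb = ps − 39, where ps is the price sellers receive.
Demand in terms of ps becomes qd = 927.5 − 5.5(ps − 39) = 1142 - 5.5ps. Setting this equal to supply: 1142 - 5.5ps = -255.5 + 7.5ps, so ps = 107.5.
Buyers pay pb = 107.5 − 39 = 68.5; q' = -255.5 + 7.5·107.5 = 550.75.
Buyers' price falls by p* − pb = 91 − 68.5 = 22.5; sellers' price rises by ps − p* = 107.5 − 91 = 16.5.
So consumers capture 22.5/39 = 15/26 of each unit of subsidy.

Consumer share = 15/26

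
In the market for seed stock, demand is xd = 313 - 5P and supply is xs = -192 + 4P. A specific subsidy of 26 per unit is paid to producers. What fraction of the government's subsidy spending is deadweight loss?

DWL / government spending = 65/203

Pre-subsidy: 313 - 5P = -192 + 4P gives P* = 505/9, x* = 292/9.
With the subsidy, sellers receive Ps = Pb + 26 for each unit, where Pb is the price buyers pay.
Supply in terms of Pb becomes xs = -192 + 4(Pb + 26) = -88 + 4Pb. Setting this equal to demand: 313 - 5Pb = -88 + 4Pb, so Pb = 401/9.
Sellers receive Ps = 401/9 + 26 = 635/9; x' = 313 − 5·(401/9) = 812/9.
ΔCS = ½(292/9 + 812/9)(505/9 − 401/9) = 19136/27; ΔPS = ½(292/9 + 812/9)(635/9 − 505/9) = 23920/27.
Government spending = 26 × 812/9 = 21112/9.
DWL = ½ × 26 × (812/9 − 292/9) = 6760/9; fraction = (6760/9) / (21112/9) = 65/203.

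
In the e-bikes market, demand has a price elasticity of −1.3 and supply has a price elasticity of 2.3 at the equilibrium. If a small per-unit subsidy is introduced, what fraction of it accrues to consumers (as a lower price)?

For a small subsidy around the equilibrium, the benefit split depends on the relative slopes, which at a point are proportional to the elasticities.
Buyer share = εs/(εs + |εd|) = 2.3/(2.3 + 1.3) = 23/36; seller share = |εd|/(εs + |εd|) = 13/36.

Consumer share = 23/36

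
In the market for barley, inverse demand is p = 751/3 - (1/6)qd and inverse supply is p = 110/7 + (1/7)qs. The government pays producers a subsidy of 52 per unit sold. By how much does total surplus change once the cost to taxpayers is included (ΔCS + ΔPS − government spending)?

Pre-subsidy: 751/3 - (1/6)q = 110/7 + (1/7)q gives q* = 758 and p* = 124.
With the subsidy, sellers receive ps = pb + 52 for each unit, where pb is the price buyers pay.
On the curves, pb = 751/3 - (1/6)q and ps = 110/7 + (1/7)q; the wedge ps − pb = 52 gives 110/7 + (1/7)q − (751/3 - (1/6)q) = 52, so q' = 926.
Then pb = 751/3 − (1/6)·926 = 96 and ps = 110/7 + (1/7)·926 = 148.
ΔCS = ½(758 + 926)(124 − 96) = 23576; ΔPS = ½(758 + 926)(148 − 124) = 20208.
Government spending = 52 × 926 = 48152.
Net change = 23576 + 20208 − 48152 = -4368. The loss equals the DWL triangle ½·52·168.

Net change in total surplus = -4368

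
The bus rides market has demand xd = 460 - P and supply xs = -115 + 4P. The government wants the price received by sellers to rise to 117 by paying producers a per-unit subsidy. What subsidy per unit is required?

Required subsidy s = 10 per unit

At a seller price of 117, quantity supplied is -115 + 4·117 = 353.
Buyers absorb 353 only when they pay Pb with 460 − 1·Pb = 353, i.e. Pb = 107.
s = Ps − Pb = 117 − 107 = 10.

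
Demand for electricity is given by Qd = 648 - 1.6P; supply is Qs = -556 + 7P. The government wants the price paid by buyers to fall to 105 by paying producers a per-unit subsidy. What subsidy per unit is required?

Required subsidy s = 43 per unit

At a buyer price of 105, quantity demanded is 648 − 1.6·105 = 480.
Sellers supply 480 only when they receive Ps with -556 + 7·Ps = 480, i.e. Ps = 148.
s = Ps − Pb = 148 − 105 = 43.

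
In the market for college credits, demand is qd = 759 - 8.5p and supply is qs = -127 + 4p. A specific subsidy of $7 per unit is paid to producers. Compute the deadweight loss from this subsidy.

Deadweight loss = $66.64

Pre-subsidy: 759 - 8.5p = -127 + 4p gives p* = 70.88, q* = 156.52.
With the subsidy, sellers receive ps = pb + 7 for each unit, where pb is the price buyers pay.
Supply in terms of pb becomes qs = -127 + 4(pb + 7) = -99 + 4pb. Setting this equal to demand: 759 - 8.5pb = -99 + 4pb, so pb = 68.64.
Sellers receive ps = 68.64 + 7 = 75.64; q' = 759 − 8.5·68.64 = 175.56.
The subsidy expands output by 175.56 − 156.52 = 19.04 past the efficient level; on those units the gap between marginal cost and willingness to pay runs from 0 up to 7.
DWL = ½ × 7 × 19.04 = 66.64.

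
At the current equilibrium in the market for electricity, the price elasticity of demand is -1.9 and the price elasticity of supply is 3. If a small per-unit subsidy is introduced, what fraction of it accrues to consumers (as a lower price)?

For a small subsidy around the equilibrium, the benefit split depends on the relative slopes, which at a point are proportional to the elasticities.
Buyer share = εs/(εs + |εd|) = 3/(3 + 1.9) = 30/49; seller share = |εd|/(εs + |εd|) = 19/49.

Consumer share = 30/49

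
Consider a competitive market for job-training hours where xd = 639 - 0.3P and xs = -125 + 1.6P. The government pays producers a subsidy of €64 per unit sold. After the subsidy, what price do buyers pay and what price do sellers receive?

Pre-subsidy: 639 - 0.3P = -125 + 1.6P gives P* = 7640/19, x* = 9849/19.
With the subsidy, sellers receive Ps = Pb + 64 for each unit, where Pb is the price buyers pay.
Supply in terms of Pb becomes xs = -125 + 1.6(Pb + 64) = -22.6 + 1.6Pb. Setting this equal to demand: 639 - 0.3Pb = -22.6 + 1.6Pb, so Pb = 6616/19.
Sellers receive Ps = 6616/19 + 64 = 7832/19; x' = 639 − 0.3·(6616/19) = 50781/95.

Buyers pay 6616/19; sellers receive 7832/19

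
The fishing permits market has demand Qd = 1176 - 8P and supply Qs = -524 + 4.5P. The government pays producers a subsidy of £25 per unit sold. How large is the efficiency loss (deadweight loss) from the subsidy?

Pre-subsidy: 1176 - 8P = -524 + 4.5P gives P* = 136, Q* = 88.
With the subsidy, sellers receive Ps = Pb + 25 for each unit, where Pb is the price buyers pay.
Supply in terms of Pb becomes Qs = -524 + 4.5(Pb + 25) = -411.5 + 4.5Pb. Setting this equal to demand: 1176 - 8Pb = -411.5 + 4.5Pb, so Pb = 127.
Sellers receive Ps = 127 + 25 = 152; Q' = 1176 − 8·127 = 160.
The subsidy expands output by 160 − 88 = 72 past the efficient level; on those units the gap between marginal cost and willingness to pay runs from 0 up to 25.
DWL = ½ × 25 × 72 = 900.

Deadweight loss = £900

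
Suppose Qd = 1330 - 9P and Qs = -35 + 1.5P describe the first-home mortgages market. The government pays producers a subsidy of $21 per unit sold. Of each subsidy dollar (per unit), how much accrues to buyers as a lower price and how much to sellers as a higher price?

Pre-subsidy: 1330 - 9P = -35 + 1.5P gives P* = 130, Q* = 160.
With the subsidy, sellers receive Ps = Pb + 21 for each unit, where Pb is the price buyers pay.
Supply in terms of Pb becomes Qs = -35 + 1.5(Pb + 21) = -3.5 + 1.5Pb. Setting this equal to demand: 1330 - 9Pb = -3.5 + 1.5Pb, so Pb = 127.
Sellers receive Ps = 127 + 21 = 148; Q' = 1330 − 9·127 = 187.
Buyers' price falls by P* − Pb = 130 − 127 = 3; sellers' price rises by Ps − P* = 148 − 130 = 18.

Buyers gain $3 per unit; sellers gain $18 per unit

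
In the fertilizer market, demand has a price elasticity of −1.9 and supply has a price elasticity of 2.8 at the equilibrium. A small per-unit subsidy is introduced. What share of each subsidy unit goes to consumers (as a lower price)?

Consumer share = 28/47

For a small subsidy around the equilibrium, the benefit split depends on the relative slopes, which at a point are proportional to the elasticities.
Buyer share = εs/(εs + |εd|) = 2.8/(2.8 + 1.9) = 28/47; seller share = |εd|/(εs + |εd|) = 19/47.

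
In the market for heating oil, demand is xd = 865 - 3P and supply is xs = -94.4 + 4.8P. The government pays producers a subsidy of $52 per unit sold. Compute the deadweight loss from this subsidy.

Pre-subsidy: 865 - 3P = -94.4 + 4.8P gives P* = 123, x* = 496.
With the subsidy, sellers receive Ps = Pb + 52 for each unit, where Pb is the price buyers pay.
Supply in terms of Pb becomes xs = -94.4 + 4.8(Pb + 52) = 155.2 + 4.8Pb. Setting this equal to demand: 865 - 3Pb = 155.2 + 4.8Pb, so Pb = 91.
Sellers receive Ps = 91 + 52 = 143; x' = 865 − 3·91 = 592.
The subsidy expands output by 592 − 496 = 96 past the efficient level; on those units the gap between marginal cost and willingness to pay runs from 0 up to 52.
DWL = ½ × 52 × 96 = 2496.

Deadweight loss = $2496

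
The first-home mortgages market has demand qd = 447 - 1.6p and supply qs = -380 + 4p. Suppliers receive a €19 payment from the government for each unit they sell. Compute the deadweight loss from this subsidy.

Pre-subsidy: 447 - 1.6p = -380 + 4p gives p* = 4135/28, q* = 1475/7.
With the subsidy, sellers receive ps = pb + 19 for each unit, where pb is the price buyers pay.
Supply in terms of pb becomes qs = -380 + 4(pb + 19) = -304 + 4pb. Setting this equal to demand: 447 - 1.6pb = -304 + 4pb, so pb = 3755/28.
Sellers receive ps = 3755/28 + 19 = 4287/28; q' = 447 − 1.6·(3755/28) = 1627/7.
The subsidy expands output by 1627/7 − 1475/7 = 152/7 past the efficient level; on those units the gap between marginal cost and willingness to pay runs from 0 up to 19.
DWL = ½ × 19 × 152/7 = 1444/7.

Deadweight loss = 1444/7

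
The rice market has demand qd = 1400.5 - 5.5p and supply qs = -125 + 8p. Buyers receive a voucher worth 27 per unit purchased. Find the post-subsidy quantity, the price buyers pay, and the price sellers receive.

q' = 867; buyers pay 97; sellers receive 124

Pre-subsidy: 1400.5 - 5.5p = -125 + 8p gives p* = 113, q* = 779.
With the rebate, buyers effectively pay pb = ps − 27, where ps is the price sellers receive.
Demand in terms of ps becomes qd = 1400.5 − 5.5(ps − 27) = 1549 - 5.5ps. Setting this equal to supply: 1549 - 5.5ps = -125 + 8ps, so ps = 124.
Buyers pay pb = 124 − 27 = 97; q' = -125 + 8·124 = 867.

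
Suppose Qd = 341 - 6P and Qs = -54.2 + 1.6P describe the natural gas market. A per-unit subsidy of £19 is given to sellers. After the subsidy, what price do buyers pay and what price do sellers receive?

Buyers pay £48; sellers receive £67

Pre-subsidy: 341 - 6P = -54.2 + 1.6P gives P* = 52, Q* = 29.
With the subsidy, sellers receive Ps = Pb + 19 for each unit, where Pb is the price buyers pay.
Supply in terms of Pb becomes Qs = -54.2 + 1.6(Pb + 19) = -23.8 + 1.6Pb. Setting this equal to demand: 341 - 6Pb = -23.8 + 1.6Pb, so Pb = 48.
Sellers receive Ps = 48 + 19 = 67; Q' = 341 − 6·48 = 53.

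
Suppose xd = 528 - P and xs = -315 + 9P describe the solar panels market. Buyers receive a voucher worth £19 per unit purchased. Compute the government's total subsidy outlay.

Pre-subsidy: 528 - P = -315 + 9P gives P* = 84.3, x* = 443.7.
With the rebate, buyers effectively pay Pb = Ps − 19, where Ps is the price sellers receive.
Demand in terms of Ps becomes xd = 528 − 1(Ps − 19) = 547 - Ps. Setting this equal to supply: 547 - Ps = -315 + 9Ps, so Ps = 86.2.
Buyers pay Pb = 86.2 − 19 = 67.2; x' = -315 + 9·86.2 = 460.8.
Government outlay = subsidy × quantity = 19 × 460.8 = 8755.2.

Government cost = £8755.2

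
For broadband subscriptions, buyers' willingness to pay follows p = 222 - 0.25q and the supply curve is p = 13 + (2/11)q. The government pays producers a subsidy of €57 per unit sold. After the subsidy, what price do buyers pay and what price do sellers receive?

Buyers pay €68; sellers receive €125

Pre-subsidy: 222 - 0.25q = 13 + (2/11)q gives q* = 484 and p* = 101.
With the subsidy, sellers receive ps = pb + 57 for each unit, where pb is the price buyers pay.
On the curves, pb = 222 - 0.25q and ps = 13 + (2/11)q; the wedge ps − pb = 57 gives 13 + (2/11)q − (222 - 0.25q) = 57, so q' = 616.
Then pb = 222 − 0.25·616 = 68 and ps = 13 + (2/11)·616 = 125.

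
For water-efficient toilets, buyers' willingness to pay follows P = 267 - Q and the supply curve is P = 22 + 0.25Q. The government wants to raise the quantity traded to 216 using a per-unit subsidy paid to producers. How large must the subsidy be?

At Q = 216, from the demand curve buyers pay Pb = 267 − 1·216 = 51; from the supply curve sellers need Ps = 22 + 0.25·216 = 76.
The subsidy must fill the gap: s = Ps − Pb = 76 − 51 = 25.

Required subsidy s = 25 per unit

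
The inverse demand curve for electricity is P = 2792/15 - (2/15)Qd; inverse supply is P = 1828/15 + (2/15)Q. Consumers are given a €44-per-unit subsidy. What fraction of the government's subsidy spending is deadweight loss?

DWL / government spending = 165/812

Pre-subsidy: 2792/15 - (2/15)Q = 1828/15 + (2/15)Q gives Q* = 241 and P* = 154.
With the rebate, buyers effectively pay Pb = Ps − 44, where Ps is the price sellers receive.
On the curves, Pb = 2792/15 - (2/15)Q and Ps = 1828/15 + (2/15)Q; the wedge Ps − Pb = 44 gives 1828/15 + (2/15)Q − (2792/15 - (2/15)Q) = 44, so Q' = 406.
Then Pb = 2792/15 − (2/15)·406 = 132 and Ps = 1828/15 + (2/15)·406 = 176.
ΔCS = ½(241 + 406)(154 − 132) = 7117; ΔPS = ½(241 + 406)(176 − 154) = 7117.
Government spending = 44 × 406 = 17864.
DWL = ½ × 44 × (406 − 241) = 3630; fraction = 3630 / 17864 = 165/812.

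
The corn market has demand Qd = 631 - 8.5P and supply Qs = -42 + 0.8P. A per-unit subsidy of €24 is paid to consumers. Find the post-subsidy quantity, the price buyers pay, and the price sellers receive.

Q' = 3110/93; buyers pay 6538/93; sellers receive 8770/93

Pre-subsidy: 631 - 8.5P = -42 + 0.8P gives P* = 6730/93, Q* = 1478/93.
With the rebate, buyers effectively pay Pb = Ps − 24, where Ps is the price sellers receive.
Demand in terms of Ps becomes Qd = 631 − 8.5(Ps − 24) = 835 - 8.5Ps. Setting this equal to supply: 835 - 8.5Ps = -42 + 0.8Ps, so Ps = 8770/93.
Buyers pay Pb = 8770/93 − 24 = 6538/93; Q' = -42 + 0.8·(8770/93) = 3110/93.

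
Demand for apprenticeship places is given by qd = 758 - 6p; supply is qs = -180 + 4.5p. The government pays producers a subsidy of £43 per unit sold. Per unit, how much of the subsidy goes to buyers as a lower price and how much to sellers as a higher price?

Pre-subsidy: 758 - 6p = -180 + 4.5p gives p* = 268/3, q* = 222.
With the subsidy, sellers receive ps = pb + 43 for each unit, where pb is the price buyers pay.
Supply in terms of pb becomes qs = -180 + 4.5(pb + 43) = 13.5 + 4.5pb. Setting this equal to demand: 758 - 6pb = 13.5 + 4.5pb, so pb = 1489/21.
Sellers receive ps = 1489/21 + 43 = 2392/21; q' = 758 − 6·(1489/21) = 2328/7.
Buyers' price falls by p* − pb = 268/3 − 1489/21 = 129/7; sellers' price rises by ps − p* = 2392/21 − 268/3 = 172/7.

Buyers gain 129/7 per unit; sellers gain 172/7 per unit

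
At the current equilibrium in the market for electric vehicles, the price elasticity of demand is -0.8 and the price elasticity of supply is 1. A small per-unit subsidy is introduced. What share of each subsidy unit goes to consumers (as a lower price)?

For a small subsidy around the equilibrium, the benefit split depends on the relative slopes, which at a point are proportional to the elasticities.
Buyer share = εs/(εs + |εd|) = 1/(1 + 0.8) = 5/9; seller share = |εd|/(εs + |εd|) = 4/9.

Consumer share = 5/9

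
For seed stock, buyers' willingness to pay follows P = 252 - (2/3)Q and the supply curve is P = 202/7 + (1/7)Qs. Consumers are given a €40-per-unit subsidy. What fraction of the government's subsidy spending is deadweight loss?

DWL / government spending = 70/921

Pre-subsidy: 252 - (2/3)Q = 202/7 + (1/7)Q gives Q* = 4686/17 and P* = 1160/17.
With the rebate, buyers effectively pay Pb = Ps − 40, where Ps is the price sellers receive.
On the curves, Pb = 252 - (2/3)Q and Ps = 202/7 + (1/7)Q; the wedge Ps − Pb = 40 gives 202/7 + (1/7)Q − (252 - (2/3)Q) = 40, so Q' = 5526/17.
Then Pb = 252 − (2/3)·(5526/17) = 600/17 and Ps = 202/7 + (1/7)·(5526/17) = 1280/17.
ΔCS = ½(4686/17 + 5526/17)(1160/17 − 600/17) = 2859360/289; ΔPS = ½(4686/17 + 5526/17)(1280/17 − 1160/17) = 612720/289.
Government spending = 40 × 5526/17 = 221040/17.
DWL = ½ × 40 × (5526/17 − 4686/17) = 16800/17; fraction = (16800/17) / (221040/17) = 70/921.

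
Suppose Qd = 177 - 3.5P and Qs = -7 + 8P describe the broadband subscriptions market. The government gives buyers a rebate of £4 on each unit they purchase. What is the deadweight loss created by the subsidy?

Deadweight loss = 448/23

Pre-subsidy: 177 - 3.5P = -7 + 8P gives P* = 16, Q* = 121.
With the rebate, buyers effectively pay Pb = Ps − 4, where Ps is the price sellers receive.
Demand in terms of Ps becomes Qd = 177 − 3.5(Ps − 4) = 191 - 3.5Ps. Setting this equal to supply: 191 - 3.5Ps = -7 + 8Ps, so Ps = 396/23.
Buyers pay Pb = 396/23 − 4 = 304/23; Q' = -7 + 8·(396/23) = 3007/23.
The subsidy expands output by 3007/23 − 121 = 224/23 past the efficient level; on those units the gap between marginal cost and willingness to pay runs from 0 up to 4.
DWL = ½ × 4 × 224/23 = 448/23.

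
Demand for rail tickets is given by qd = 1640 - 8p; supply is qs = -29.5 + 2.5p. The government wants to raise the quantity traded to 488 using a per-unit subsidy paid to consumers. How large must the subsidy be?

At q = 488, invert demand for the buyer price: pb = (1640 − 488)/8 = 144; invert supply for the seller price: ps = (488 − (-29.5))/2.5 = 207.
The subsidy must fill the gap: s = ps − pb = 207 − 144 = 63.

Required subsidy s = 63 per unit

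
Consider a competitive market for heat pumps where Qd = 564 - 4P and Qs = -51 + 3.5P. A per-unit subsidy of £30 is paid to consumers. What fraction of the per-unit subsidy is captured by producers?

Pre-subsidy: 564 - 4P = -51 + 3.5P gives P* = 82, Q* = 236.
With the rebate, buyers effectively pay Pb = Ps − 30, where Ps is the price sellers receive.
Demand in terms of Ps becomes Qd = 564 − 4(Ps − 30) = 684 - 4Ps. Setting this equal to supply: 684 - 4Ps = -51 + 3.5Ps, so Ps = 98.
Buyers pay Pb = 98 − 30 = 68; Q' = -51 + 3.5·98 = 292.
Buyers' price falls by P* − Pb = 82 − 68 = 14; sellers' price rises by Ps − P* = 98 − 82 = 16.
So producers capture 16/30 = 8/15 of each unit of subsidy.

Producer share = 8/15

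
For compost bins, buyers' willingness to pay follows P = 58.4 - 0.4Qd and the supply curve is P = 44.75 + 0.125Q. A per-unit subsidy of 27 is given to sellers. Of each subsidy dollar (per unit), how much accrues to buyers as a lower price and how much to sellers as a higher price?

Buyers gain 144/7 per unit; sellers gain 45/7 per unit

Pre-subsidy: 58.4 - 0.4Q = 44.75 + 0.125Q gives Q* = 26 and P* = 48.
With the subsidy, sellers receive Ps = Pb + 27 for each unit, where Pb is the price buyers pay.
On the curves, Pb = 58.4 - 0.4Q and Ps = 44.75 + 0.125Q; the wedge Ps − Pb = 27 gives 44.75 + 0.125Q − (58.4 - 0.4Q) = 27, so Q' = 542/7.
Then Pb = 58.4 − 0.4·(542/7) = 192/7 and Ps = 44.75 + 0.125·(542/7) = 381/7.
Buyers' price falls by P* − Pb = 48 − 192/7 = 144/7; sellers' price rises by Ps − P* = 381/7 − 48 = 45/7.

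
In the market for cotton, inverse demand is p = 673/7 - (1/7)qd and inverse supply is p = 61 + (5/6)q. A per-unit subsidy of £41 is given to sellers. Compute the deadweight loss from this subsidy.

Pre-subsidy: 673/7 - (1/7)q = 61 + (5/6)q gives q* = 36 and p* = 91.
With the subsidy, sellers receive ps = pb + 41 for each unit, where pb is the price buyers pay.
On the curves, pb = 673/7 - (1/7)q and ps = 61 + (5/6)q; the wedge ps − pb = 41 gives 61 + (5/6)q − (673/7 - (1/7)q) = 41, so q' = 78.
Then pb = 673/7 − (1/7)·78 = 85 and ps = 61 + (5/6)·78 = 126.
The subsidy expands output by 78 − 36 = 42 past the efficient level; on those units the gap between marginal cost and willingness to pay runs from 0 up to 41.
DWL = ½ × 41 × 42 = 861.

Deadweight loss = £861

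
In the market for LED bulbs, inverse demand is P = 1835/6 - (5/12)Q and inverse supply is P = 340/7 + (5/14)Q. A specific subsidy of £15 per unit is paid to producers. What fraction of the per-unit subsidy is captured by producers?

Pre-subsidy: 1835/6 - (5/12)Q = 340/7 + (5/14)Q gives Q* = 4322/13 and P* = 2175/13.
With the subsidy, sellers receive Ps = Pb + 15 for each unit, where Pb is the price buyers pay.
On the curves, Pb = 1835/6 - (5/12)Q and Ps = 340/7 + (5/14)Q; the wedge Ps − Pb = 15 gives 340/7 + (5/14)Q − (1835/6 - (5/12)Q) = 15, so Q' = 4574/13.
Then Pb = 1835/6 − (5/12)·(4574/13) = 2070/13 and Ps = 340/7 + (5/14)·(4574/13) = 2265/13.
Buyers' price falls by P* − Pb = 2175/13 − 2070/13 = 105/13; sellers' price rises by Ps − P* = 2265/13 − 2175/13 = 90/13.
So producers capture (90/13)/15 = 6/13 of each unit of subsidy.

Producer share = 6/13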